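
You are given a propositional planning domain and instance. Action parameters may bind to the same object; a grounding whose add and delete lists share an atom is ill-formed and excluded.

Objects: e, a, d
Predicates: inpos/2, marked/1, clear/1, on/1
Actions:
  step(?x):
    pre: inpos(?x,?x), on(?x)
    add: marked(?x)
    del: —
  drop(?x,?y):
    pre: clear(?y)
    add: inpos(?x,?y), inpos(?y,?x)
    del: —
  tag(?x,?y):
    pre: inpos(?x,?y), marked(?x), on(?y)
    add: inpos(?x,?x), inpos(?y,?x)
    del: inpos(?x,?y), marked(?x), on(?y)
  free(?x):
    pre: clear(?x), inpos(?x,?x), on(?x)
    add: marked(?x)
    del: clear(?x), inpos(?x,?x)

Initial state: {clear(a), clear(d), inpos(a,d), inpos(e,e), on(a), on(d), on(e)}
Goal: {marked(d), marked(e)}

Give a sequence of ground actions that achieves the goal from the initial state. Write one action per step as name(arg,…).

1. step(e)  →  {clear(a), clear(d), inpos(a,d), inpos(e,e), marked(e), on(a), on(d), on(e)}
2. drop(d,d)  →  {clear(a), clear(d), inpos(a,d), inpos(d,d), inpos(e,e), marked(e), on(a), on(d), on(e)}
3. step(d)  →  {clear(a), clear(d), inpos(a,d), inpos(d,d), inpos(e,e), marked(d), marked(e), on(a), on(d), on(e)}

step(e); drop(d,d); step(d)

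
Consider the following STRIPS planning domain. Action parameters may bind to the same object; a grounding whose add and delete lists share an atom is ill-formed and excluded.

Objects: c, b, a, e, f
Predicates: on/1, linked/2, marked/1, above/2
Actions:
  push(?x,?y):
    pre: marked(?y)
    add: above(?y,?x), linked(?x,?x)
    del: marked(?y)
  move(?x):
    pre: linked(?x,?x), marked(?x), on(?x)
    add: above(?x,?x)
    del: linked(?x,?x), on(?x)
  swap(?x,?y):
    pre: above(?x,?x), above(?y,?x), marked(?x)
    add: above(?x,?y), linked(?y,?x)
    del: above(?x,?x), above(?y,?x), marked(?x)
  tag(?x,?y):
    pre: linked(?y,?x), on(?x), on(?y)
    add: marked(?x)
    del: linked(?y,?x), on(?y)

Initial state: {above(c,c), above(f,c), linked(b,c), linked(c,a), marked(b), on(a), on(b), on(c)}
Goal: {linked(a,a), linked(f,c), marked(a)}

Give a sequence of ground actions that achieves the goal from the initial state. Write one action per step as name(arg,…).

1. push(a,b)  →  {above(b,a), above(c,c), above(f,c), linked(a,a), linked(b,c), linked(c,a), on(a), on(b), on(c)}
2. tag(c,b)  →  {above(b,a), above(c,c), above(f,c), linked(a,a), linked(c,a), marked(c), on(a), on(c)}
3. swap(c,f)  →  {above(b,a), above(c,f), linked(a,a), linked(c,a), linked(f,c), on(a), on(c)}
4. tag(a,c)  →  {above(b,a), above(c,f), linked(a,a), linked(f,c), marked(a), on(a)}

push(a,b); tag(c,b); swap(c,f); tag(a,c)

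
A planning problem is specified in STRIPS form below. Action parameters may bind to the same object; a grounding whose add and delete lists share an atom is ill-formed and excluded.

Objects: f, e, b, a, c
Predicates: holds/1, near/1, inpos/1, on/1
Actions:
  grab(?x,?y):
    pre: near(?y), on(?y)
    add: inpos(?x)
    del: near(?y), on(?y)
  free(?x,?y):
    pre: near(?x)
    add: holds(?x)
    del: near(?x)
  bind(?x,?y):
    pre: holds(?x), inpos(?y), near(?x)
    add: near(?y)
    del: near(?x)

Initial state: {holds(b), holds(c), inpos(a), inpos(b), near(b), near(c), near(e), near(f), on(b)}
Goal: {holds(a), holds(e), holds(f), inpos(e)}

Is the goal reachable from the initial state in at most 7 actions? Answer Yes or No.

Yes

1. grab(e,b)  →  {holds(b), holds(c), inpos(a), inpos(b), inpos(e), near(c), near(e), near(f)}
2. free(f,f)  →  {holds(b), holds(c), holds(f), inpos(a), inpos(b), inpos(e), near(c), near(e)}
3. free(e,f)  →  {holds(b), holds(c), holds(e), holds(f), inpos(a), inpos(b), inpos(e), near(c)}
4. bind(c,a)  →  {holds(b), holds(c), holds(e), holds(f), inpos(a), inpos(b), inpos(e), near(a)}
5. free(a,f)  →  {holds(a), holds(b), holds(c), holds(e), holds(f), inpos(a), inpos(b), inpos(e)}
optimal plan length = 5; 5 ≤ 7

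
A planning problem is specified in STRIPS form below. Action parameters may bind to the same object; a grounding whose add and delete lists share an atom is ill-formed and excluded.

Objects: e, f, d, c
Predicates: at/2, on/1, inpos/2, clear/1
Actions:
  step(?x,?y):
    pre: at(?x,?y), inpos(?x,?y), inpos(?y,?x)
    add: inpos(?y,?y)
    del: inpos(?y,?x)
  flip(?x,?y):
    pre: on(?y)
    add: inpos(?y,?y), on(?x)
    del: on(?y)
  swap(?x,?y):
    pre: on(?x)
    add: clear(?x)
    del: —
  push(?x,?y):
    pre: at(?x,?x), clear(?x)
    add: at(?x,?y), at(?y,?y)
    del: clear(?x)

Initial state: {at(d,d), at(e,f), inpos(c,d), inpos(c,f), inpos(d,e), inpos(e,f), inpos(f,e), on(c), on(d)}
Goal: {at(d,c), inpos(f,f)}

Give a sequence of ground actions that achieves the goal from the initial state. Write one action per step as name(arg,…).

step(e,f); swap(d,e); push(d,c)

1. step(e,f)  →  {at(d,d), at(e,f), inpos(c,d), inpos(c,f), inpos(d,e), inpos(e,f), inpos(f,f), on(c), on(d)}
2. swap(d,e)  →  {at(d,d), at(e,f), clear(d), inpos(c,d), inpos(c,f), inpos(d,e), inpos(e,f), inpos(f,f), on(c), on(d)}
3. push(d,c)  →  {at(c,c), at(d,c), at(d,d), at(e,f), inpos(c,d), inpos(c,f), inpos(d,e), inpos(e,f), inpos(f,f), on(c), on(d)}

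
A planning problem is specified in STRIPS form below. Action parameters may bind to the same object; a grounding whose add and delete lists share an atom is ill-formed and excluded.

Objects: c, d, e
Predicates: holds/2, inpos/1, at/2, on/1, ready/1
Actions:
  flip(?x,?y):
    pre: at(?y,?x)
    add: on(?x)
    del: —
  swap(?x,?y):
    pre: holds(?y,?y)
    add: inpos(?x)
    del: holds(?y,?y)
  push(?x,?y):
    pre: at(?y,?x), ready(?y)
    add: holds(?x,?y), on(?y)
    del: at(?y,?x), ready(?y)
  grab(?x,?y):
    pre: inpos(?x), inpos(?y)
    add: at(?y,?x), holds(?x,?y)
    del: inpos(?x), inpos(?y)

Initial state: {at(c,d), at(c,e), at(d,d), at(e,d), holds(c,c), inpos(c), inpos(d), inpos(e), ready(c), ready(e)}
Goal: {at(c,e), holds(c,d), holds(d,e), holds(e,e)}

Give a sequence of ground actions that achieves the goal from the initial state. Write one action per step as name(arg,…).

push(d,e); grab(c,d); grab(e,e)

1. push(d,e)  →  {at(c,d), at(c,e), at(d,d), holds(c,c), holds(d,e), inpos(c), inpos(d), inpos(e), on(e), ready(c)}
2. grab(c,d)  →  {at(c,d), at(c,e), at(d,c), at(d,d), holds(c,c), holds(c,d), holds(d,e), inpos(e), on(e), ready(c)}
3. grab(e,e)  →  {at(c,d), at(c,e), at(d,c), at(d,d), at(e,e), holds(c,c), holds(c,d), holds(d,e), holds(e,e), on(e), ready(c)}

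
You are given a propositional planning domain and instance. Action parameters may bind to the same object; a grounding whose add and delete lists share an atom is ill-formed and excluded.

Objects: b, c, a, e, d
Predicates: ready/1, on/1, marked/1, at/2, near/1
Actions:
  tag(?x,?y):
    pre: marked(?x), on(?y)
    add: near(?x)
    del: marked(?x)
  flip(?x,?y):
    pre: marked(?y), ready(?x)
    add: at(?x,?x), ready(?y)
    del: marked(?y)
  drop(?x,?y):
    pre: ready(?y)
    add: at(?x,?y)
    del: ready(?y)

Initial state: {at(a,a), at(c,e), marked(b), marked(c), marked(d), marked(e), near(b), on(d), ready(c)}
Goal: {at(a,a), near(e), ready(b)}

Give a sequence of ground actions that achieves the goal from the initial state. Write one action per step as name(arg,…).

1. tag(e,d)  →  {at(a,a), at(c,e), marked(b), marked(c), marked(d), near(b), near(e), on(d), ready(c)}
2. flip(c,b)  →  {at(a,a), at(c,c), at(c,e), marked(c), marked(d), near(b), near(e), on(d), ready(b), ready(c)}

tag(e,d); flip(c,b)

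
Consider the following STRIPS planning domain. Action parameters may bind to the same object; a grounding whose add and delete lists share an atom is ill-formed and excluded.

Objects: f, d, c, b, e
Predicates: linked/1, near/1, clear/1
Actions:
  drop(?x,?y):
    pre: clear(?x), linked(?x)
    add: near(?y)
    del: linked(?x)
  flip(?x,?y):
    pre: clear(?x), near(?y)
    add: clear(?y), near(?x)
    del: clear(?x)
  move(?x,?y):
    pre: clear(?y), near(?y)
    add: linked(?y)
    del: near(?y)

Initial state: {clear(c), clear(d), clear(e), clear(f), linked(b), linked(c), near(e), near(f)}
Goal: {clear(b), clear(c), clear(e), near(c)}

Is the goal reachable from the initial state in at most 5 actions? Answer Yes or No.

Yes

1. drop(c,b)  →  {clear(c), clear(d), clear(e), clear(f), linked(b), near(b), near(e), near(f)}
2. flip(f,b)  →  {clear(b), clear(c), clear(d), clear(e), linked(b), near(b), near(e), near(f)}
3. drop(b,c)  →  {clear(b), clear(c), clear(d), clear(e), near(b), near(c), near(e), near(f)}
optimal plan length = 3; 3 ≤ 5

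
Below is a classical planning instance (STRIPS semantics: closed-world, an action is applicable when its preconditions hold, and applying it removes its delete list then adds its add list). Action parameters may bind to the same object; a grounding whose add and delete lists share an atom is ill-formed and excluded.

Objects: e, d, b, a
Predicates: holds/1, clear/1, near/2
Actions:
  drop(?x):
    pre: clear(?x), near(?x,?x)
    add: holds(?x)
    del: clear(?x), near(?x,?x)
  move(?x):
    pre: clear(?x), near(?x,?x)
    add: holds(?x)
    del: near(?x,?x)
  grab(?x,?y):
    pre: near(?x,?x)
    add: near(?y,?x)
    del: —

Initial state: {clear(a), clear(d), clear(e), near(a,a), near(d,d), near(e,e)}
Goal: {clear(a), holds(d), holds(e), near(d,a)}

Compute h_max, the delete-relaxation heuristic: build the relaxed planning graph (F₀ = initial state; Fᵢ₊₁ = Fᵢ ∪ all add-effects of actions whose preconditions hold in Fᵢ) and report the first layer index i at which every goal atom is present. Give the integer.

1

F0 = init (6 atoms)
F1 = F0 ∪ {holds(a), holds(d), holds(e), near(a,d), near(a,e), near(b,a), near(b,d), near(b,e), near(d,a), near(d,e), near(e,a), near(e,d)}  (18 atoms)
goal ⊆ F1  ⇒  h_max = 1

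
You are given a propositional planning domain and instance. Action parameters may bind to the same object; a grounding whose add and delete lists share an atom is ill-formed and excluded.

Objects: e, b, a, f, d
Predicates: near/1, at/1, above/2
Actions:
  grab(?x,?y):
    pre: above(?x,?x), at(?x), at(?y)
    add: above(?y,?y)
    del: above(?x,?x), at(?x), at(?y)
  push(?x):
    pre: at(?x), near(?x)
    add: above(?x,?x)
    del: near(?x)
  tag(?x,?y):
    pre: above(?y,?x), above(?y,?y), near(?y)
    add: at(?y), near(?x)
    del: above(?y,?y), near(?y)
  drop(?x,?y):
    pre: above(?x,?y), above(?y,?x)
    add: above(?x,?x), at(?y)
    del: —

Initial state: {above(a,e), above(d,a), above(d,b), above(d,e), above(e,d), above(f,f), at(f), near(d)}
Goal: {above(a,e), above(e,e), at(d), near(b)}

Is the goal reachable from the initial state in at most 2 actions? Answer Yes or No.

1. drop(e,d)  →  {above(a,e), above(d,a), above(d,b), above(d,e), above(e,d), above(e,e), above(f,f), at(d), at(f), near(d)}
2. grab(f,d)  →  {above(a,e), above(d,a), above(d,b), above(d,d), above(d,e), above(e,d), above(e,e), near(d)}
3. tag(b,d)  →  {above(a,e), above(d,a), above(d,b), above(d,e), above(e,d), above(e,e), at(d), near(b)}
optimal plan length = 3; 3 > 2

No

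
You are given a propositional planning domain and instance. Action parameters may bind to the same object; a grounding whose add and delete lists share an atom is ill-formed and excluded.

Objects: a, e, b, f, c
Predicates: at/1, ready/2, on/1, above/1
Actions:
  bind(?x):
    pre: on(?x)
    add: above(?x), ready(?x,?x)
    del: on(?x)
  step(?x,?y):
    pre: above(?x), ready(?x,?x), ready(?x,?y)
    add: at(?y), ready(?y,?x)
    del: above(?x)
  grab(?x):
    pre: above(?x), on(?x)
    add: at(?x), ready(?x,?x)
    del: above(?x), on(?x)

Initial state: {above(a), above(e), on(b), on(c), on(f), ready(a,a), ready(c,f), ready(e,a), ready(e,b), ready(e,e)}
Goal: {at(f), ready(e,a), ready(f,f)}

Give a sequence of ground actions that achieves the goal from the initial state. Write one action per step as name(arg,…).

1. bind(f)  →  {above(a), above(e), above(f), on(b), on(c), ready(a,a), ready(c,f), ready(e,a), ready(e,b), ready(e,e), ready(f,f)}
2. step(f,f)  →  {above(a), above(e), at(f), on(b), on(c), ready(a,a), ready(c,f), ready(e,a), ready(e,b), ready(e,e), ready(f,f)}

bind(f); step(f,f)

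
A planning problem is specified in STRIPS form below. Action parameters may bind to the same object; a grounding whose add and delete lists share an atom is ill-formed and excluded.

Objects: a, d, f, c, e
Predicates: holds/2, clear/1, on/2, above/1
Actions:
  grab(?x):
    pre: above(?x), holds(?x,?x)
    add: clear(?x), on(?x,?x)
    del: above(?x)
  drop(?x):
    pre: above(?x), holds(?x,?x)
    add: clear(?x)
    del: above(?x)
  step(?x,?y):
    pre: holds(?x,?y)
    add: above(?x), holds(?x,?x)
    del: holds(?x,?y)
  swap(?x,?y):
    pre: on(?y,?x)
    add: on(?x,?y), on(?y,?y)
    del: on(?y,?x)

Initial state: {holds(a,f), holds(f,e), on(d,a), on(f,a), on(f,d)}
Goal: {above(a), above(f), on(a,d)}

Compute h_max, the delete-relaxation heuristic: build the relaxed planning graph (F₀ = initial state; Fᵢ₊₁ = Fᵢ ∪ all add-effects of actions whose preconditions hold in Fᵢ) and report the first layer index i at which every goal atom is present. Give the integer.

1

F0 = init (5 atoms)
F1 = F0 ∪ {above(a), above(f), holds(a,a), holds(f,f), on(a,d), on(a,f), on(d,d), on(d,f), on(f,f)}  (14 atoms)
goal ⊆ F1  ⇒  h_max = 1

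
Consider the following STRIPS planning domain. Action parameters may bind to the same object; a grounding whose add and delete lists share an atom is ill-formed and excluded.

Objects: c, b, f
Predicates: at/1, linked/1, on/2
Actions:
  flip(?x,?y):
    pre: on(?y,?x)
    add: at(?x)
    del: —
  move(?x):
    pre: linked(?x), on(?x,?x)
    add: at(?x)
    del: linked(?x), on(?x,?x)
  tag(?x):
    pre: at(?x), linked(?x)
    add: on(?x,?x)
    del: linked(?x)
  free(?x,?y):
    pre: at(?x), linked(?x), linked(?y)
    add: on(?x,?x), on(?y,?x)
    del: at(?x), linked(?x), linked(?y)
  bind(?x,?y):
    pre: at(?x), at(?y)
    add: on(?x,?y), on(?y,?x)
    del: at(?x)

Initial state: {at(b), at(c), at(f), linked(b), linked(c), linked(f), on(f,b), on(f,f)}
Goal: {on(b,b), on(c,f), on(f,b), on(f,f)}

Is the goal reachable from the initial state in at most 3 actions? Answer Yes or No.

1. tag(b)  →  {at(b), at(c), at(f), linked(c), linked(f), on(b,b), on(f,b), on(f,f)}
2. free(f,c)  →  {at(b), at(c), on(b,b), on(c,f), on(f,b), on(f,f)}
optimal plan length = 2; 2 ≤ 3

Yes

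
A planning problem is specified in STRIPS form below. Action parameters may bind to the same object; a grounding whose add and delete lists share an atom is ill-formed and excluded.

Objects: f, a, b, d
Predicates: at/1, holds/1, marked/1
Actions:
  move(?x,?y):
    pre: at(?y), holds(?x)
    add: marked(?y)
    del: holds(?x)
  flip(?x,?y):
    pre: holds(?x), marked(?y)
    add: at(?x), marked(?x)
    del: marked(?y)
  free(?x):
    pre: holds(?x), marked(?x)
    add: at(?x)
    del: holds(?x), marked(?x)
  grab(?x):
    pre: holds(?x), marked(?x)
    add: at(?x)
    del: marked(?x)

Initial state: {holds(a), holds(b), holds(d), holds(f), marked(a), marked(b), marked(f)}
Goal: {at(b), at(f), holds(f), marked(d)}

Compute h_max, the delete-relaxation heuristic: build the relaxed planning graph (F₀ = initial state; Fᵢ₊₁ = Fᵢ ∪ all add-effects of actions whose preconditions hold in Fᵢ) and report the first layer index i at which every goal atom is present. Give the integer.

F0 = init (7 atoms)
F1 = F0 ∪ {at(a), at(b), at(d), at(f), marked(d)}  (12 atoms)
goal ⊆ F1  ⇒  h_max = 1

1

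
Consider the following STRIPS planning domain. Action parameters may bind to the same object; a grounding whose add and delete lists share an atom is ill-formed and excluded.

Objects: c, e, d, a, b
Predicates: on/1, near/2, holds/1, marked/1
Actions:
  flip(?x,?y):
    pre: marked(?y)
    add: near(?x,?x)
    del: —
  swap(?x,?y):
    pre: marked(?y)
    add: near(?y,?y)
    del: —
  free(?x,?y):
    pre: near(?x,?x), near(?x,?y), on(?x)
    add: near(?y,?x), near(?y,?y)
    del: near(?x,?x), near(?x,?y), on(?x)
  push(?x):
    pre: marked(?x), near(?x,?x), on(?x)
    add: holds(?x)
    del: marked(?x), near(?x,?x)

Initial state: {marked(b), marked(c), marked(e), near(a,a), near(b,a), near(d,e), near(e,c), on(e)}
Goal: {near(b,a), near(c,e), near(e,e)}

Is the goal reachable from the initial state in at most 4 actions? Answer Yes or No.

Yes

1. flip(e,c)  →  {marked(b), marked(c), marked(e), near(a,a), near(b,a), near(d,e), near(e,c), near(e,e), on(e)}
2. free(e,c)  →  {marked(b), marked(c), marked(e), near(a,a), near(b,a), near(c,c), near(c,e), near(d,e)}
3. flip(e,c)  →  {marked(b), marked(c), marked(e), near(a,a), near(b,a), near(c,c), near(c,e), near(d,e), near(e,e)}
optimal plan length = 3; 3 ≤ 4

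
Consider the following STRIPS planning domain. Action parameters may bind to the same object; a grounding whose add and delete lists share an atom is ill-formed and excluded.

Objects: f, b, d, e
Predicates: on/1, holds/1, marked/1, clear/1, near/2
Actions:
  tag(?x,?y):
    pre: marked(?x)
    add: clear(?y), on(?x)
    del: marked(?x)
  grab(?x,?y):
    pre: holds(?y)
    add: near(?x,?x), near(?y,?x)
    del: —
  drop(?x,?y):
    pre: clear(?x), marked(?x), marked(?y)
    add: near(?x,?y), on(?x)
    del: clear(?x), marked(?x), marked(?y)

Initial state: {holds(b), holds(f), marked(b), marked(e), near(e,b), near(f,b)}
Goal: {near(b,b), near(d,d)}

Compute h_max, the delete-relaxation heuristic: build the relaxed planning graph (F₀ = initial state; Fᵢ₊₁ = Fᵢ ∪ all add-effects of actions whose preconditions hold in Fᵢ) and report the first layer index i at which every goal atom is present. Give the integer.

1

F0 = init (6 atoms)
F1 = F0 ∪ {clear(b), clear(d), clear(e), clear(f), near(b,b), near(b,d), near(b,e), near(b,f), near(d,d), near(e,e), near(f,d), near(f,e), near(f,f), on(b), on(e)}  (21 atoms)
goal ⊆ F1  ⇒  h_max = 1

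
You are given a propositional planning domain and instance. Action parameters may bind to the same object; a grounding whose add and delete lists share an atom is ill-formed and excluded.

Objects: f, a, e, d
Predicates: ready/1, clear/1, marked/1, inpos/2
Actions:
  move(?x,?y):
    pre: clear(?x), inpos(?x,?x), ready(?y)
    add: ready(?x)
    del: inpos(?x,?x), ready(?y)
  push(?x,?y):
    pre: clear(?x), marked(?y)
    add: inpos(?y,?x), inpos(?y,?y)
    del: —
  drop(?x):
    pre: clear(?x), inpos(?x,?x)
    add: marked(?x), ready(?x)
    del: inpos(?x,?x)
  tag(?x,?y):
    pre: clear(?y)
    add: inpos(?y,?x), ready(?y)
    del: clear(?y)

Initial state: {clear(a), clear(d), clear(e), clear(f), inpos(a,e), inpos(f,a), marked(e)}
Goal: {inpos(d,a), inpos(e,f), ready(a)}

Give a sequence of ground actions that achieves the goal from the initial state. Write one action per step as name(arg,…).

push(f,e); tag(f,a); tag(a,d)

1. push(f,e)  →  {clear(a), clear(d), clear(e), clear(f), inpos(a,e), inpos(e,e), inpos(e,f), inpos(f,a), marked(e)}
2. tag(f,a)  →  {clear(d), clear(e), clear(f), inpos(a,e), inpos(a,f), inpos(e,e), inpos(e,f), inpos(f,a), marked(e), ready(a)}
3. tag(a,d)  →  {clear(e), clear(f), inpos(a,e), inpos(a,f), inpos(d,a), inpos(e,e), inpos(e,f), inpos(f,a), marked(e), ready(a), ready(d)}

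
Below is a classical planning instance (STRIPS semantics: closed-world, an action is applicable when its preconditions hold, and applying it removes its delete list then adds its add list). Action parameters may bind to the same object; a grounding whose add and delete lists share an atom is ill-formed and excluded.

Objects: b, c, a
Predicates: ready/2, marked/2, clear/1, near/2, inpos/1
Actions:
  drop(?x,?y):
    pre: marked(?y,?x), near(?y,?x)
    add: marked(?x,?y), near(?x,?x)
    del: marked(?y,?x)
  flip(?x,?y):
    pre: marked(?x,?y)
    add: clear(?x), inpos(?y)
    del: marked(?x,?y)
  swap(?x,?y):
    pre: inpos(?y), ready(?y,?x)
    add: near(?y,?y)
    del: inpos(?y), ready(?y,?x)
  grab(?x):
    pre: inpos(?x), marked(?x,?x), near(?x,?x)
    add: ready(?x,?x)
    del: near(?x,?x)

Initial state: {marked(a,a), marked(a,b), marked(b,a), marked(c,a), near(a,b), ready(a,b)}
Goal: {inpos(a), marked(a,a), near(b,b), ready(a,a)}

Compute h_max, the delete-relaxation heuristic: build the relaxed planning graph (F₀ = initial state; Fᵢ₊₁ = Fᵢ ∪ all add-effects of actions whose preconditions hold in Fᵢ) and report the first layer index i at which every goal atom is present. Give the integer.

F0 = init (6 atoms)
F1 = F0 ∪ {clear(a), clear(b), clear(c), inpos(a), inpos(b), near(b,b)}  (12 atoms)
F2 = F1 ∪ {near(a,a)}  (13 atoms)
F3 = F2 ∪ {ready(a,a)}  (14 atoms)
goal ⊆ F3  ⇒  h_max = 3

3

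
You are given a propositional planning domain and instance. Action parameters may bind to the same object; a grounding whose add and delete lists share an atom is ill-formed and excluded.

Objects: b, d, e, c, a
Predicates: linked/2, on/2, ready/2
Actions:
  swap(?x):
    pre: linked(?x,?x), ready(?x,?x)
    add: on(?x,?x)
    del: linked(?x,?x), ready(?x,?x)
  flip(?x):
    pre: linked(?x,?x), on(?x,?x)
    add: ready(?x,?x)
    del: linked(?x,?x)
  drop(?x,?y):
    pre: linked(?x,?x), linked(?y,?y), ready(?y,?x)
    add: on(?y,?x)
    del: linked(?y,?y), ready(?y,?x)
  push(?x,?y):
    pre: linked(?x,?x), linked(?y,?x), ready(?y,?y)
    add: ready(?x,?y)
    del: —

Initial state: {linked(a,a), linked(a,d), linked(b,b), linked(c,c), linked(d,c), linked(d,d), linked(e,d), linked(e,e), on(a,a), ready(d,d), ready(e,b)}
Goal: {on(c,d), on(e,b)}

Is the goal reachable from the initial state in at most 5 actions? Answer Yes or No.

1. drop(b,e)  →  {linked(a,a), linked(a,d), linked(b,b), linked(c,c), linked(d,c), linked(d,d), linked(e,d), on(a,a), on(e,b), ready(d,d)}
2. push(c,d)  →  {linked(a,a), linked(a,d), linked(b,b), linked(c,c), linked(d,c), linked(d,d), linked(e,d), on(a,a), on(e,b), ready(c,d), ready(d,d)}
3. drop(d,c)  →  {linked(a,a), linked(a,d), linked(b,b), linked(d,c), linked(d,d), linked(e,d), on(a,a), on(c,d), on(e,b), ready(d,d)}
optimal plan length = 3; 3 ≤ 5

Yes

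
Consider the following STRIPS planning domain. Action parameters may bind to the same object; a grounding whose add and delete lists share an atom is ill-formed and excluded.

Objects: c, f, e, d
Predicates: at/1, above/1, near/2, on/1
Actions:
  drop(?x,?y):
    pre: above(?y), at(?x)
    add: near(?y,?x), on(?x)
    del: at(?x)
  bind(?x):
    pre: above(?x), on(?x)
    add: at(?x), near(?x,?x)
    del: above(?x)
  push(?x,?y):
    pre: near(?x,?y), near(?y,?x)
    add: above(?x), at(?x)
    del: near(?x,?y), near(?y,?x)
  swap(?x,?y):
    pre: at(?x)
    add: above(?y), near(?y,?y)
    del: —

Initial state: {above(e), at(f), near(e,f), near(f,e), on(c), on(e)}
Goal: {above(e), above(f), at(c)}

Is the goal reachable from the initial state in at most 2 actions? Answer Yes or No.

1. push(f,e)  →  {above(e), above(f), at(f), on(c), on(e)}
2. swap(f,c)  →  {above(c), above(e), above(f), at(f), near(c,c), on(c), on(e)}
3. bind(c)  →  {above(e), above(f), at(c), at(f), near(c,c), on(c), on(e)}
optimal plan length = 3; 3 > 2

No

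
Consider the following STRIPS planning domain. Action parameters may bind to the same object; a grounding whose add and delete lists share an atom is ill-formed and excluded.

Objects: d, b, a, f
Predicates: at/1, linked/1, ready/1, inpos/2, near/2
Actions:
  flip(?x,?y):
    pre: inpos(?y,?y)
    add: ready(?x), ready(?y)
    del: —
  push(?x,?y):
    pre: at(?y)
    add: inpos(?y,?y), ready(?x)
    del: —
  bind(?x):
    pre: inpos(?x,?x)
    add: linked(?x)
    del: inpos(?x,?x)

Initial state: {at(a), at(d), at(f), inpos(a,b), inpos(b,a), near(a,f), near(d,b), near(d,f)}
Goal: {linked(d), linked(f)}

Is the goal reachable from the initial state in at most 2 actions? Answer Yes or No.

No

1. push(d,d)  →  {at(a), at(d), at(f), inpos(a,b), inpos(b,a), inpos(d,d), near(a,f), near(d,b), near(d,f), ready(d)}
2. push(d,f)  →  {at(a), at(d), at(f), inpos(a,b), inpos(b,a), inpos(d,d), inpos(f,f), near(a,f), near(d,b), near(d,f), ready(d)}
3. bind(d)  →  {at(a), at(d), at(f), inpos(a,b), inpos(b,a), inpos(f,f), linked(d), near(a,f), near(d,b), near(d,f), ready(d)}
4. bind(f)  →  {at(a), at(d), at(f), inpos(a,b), inpos(b,a), linked(d), linked(f), near(a,f), near(d,b), near(d,f), ready(d)}
optimal plan length = 4; 4 > 2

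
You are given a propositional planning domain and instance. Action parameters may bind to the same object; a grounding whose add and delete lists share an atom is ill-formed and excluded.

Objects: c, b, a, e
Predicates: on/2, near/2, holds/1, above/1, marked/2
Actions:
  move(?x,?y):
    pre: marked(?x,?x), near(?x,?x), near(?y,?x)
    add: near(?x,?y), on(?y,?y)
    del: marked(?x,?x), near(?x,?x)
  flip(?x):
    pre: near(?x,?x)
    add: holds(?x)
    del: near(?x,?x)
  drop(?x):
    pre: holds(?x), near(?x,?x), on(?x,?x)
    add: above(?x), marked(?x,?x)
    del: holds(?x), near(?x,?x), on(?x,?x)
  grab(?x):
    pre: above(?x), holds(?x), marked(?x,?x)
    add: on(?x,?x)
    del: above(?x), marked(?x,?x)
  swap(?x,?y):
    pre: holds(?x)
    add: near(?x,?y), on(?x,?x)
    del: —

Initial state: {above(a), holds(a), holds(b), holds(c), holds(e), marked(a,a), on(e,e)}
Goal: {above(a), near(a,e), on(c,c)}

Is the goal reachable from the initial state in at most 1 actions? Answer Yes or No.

1. swap(c,c)  →  {above(a), holds(a), holds(b), holds(c), holds(e), marked(a,a), near(c,c), on(c,c), on(e,e)}
2. swap(a,e)  →  {above(a), holds(a), holds(b), holds(c), holds(e), marked(a,a), near(a,e), near(c,c), on(a,a), on(c,c), on(e,e)}
optimal plan length = 2; 2 > 1

No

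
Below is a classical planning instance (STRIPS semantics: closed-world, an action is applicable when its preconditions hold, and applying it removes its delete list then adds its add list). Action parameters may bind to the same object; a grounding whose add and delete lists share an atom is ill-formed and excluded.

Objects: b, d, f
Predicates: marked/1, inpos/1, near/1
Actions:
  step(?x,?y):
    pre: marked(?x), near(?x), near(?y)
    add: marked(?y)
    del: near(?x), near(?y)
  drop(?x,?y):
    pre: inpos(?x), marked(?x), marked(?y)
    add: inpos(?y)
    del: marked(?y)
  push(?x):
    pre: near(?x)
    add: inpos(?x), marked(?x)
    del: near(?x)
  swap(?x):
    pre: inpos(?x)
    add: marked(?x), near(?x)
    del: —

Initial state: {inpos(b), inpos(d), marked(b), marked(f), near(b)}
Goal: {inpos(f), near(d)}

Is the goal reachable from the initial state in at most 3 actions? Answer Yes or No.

Yes

1. drop(b,f)  →  {inpos(b), inpos(d), inpos(f), marked(b), near(b)}
2. swap(d)  →  {inpos(b), inpos(d), inpos(f), marked(b), marked(d), near(b), near(d)}
optimal plan length = 2; 2 ≤ 3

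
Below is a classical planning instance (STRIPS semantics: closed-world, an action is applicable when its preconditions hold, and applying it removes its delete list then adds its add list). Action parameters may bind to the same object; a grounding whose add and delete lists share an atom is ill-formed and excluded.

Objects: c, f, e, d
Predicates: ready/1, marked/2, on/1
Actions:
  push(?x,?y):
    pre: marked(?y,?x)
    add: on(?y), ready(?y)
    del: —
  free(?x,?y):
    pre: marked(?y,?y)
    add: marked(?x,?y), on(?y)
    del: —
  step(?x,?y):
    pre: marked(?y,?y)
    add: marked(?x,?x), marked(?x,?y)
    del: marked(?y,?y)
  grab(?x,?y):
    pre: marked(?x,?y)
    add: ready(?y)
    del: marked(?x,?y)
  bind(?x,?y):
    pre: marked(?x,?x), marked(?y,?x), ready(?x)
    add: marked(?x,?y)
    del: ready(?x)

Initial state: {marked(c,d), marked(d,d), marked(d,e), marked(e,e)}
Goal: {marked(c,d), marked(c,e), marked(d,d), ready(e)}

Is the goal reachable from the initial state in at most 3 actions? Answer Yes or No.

Yes

1. push(e,e)  →  {marked(c,d), marked(d,d), marked(d,e), marked(e,e), on(e), ready(e)}
2. free(c,e)  →  {marked(c,d), marked(c,e), marked(d,d), marked(d,e), marked(e,e), on(e), ready(e)}
optimal plan length = 2; 2 ≤ 3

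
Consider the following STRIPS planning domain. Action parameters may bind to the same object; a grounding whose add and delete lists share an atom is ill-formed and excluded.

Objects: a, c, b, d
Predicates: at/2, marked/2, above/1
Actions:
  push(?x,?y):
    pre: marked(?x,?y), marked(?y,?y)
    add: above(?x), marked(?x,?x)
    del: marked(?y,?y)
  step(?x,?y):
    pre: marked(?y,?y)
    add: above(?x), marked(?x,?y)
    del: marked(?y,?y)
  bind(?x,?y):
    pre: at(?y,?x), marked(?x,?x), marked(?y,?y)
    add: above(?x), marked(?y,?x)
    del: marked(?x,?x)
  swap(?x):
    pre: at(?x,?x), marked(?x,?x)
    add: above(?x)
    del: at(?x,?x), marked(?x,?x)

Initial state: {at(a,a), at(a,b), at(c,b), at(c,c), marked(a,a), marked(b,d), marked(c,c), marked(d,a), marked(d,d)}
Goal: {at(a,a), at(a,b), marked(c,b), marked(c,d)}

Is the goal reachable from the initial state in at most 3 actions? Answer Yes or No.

No

1. push(b,d)  →  {above(b), at(a,a), at(a,b), at(c,b), at(c,c), marked(a,a), marked(b,b), marked(b,d), marked(c,c), marked(d,a)}
2. push(d,a)  →  {above(b), above(d), at(a,a), at(a,b), at(c,b), at(c,c), marked(b,b), marked(b,d), marked(c,c), marked(d,a), marked(d,d)}
3. step(c,b)  →  {above(b), above(c), above(d), at(a,a), at(a,b), at(c,b), at(c,c), marked(b,d), marked(c,b), marked(c,c), marked(d,a), marked(d,d)}
4. step(c,d)  →  {above(b), above(c), above(d), at(a,a), at(a,b), at(c,b), at(c,c), marked(b,d), marked(c,b), marked(c,c), marked(c,d), marked(d,a)}
optimal plan length = 4; 4 > 3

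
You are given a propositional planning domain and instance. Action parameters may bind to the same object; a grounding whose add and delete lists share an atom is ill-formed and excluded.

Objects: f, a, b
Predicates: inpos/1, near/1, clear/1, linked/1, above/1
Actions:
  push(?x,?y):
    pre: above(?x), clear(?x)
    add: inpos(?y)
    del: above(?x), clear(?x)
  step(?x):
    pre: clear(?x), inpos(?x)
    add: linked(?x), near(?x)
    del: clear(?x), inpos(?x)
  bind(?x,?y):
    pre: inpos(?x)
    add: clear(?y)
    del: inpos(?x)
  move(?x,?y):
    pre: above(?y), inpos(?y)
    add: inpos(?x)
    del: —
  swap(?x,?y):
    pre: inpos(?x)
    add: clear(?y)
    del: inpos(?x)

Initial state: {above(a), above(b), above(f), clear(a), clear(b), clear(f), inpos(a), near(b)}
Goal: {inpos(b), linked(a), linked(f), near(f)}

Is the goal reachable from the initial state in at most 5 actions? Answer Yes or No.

1. push(b,f)  →  {above(a), above(f), clear(a), clear(f), inpos(a), inpos(f), near(b)}
2. step(f)  →  {above(a), above(f), clear(a), inpos(a), linked(f), near(b), near(f)}
3. move(b,a)  →  {above(a), above(f), clear(a), inpos(a), inpos(b), linked(f), near(b), near(f)}
4. step(a)  →  {above(a), above(f), inpos(b), linked(a), linked(f), near(a), near(b), near(f)}
optimal plan length = 4; 4 ≤ 5

Yes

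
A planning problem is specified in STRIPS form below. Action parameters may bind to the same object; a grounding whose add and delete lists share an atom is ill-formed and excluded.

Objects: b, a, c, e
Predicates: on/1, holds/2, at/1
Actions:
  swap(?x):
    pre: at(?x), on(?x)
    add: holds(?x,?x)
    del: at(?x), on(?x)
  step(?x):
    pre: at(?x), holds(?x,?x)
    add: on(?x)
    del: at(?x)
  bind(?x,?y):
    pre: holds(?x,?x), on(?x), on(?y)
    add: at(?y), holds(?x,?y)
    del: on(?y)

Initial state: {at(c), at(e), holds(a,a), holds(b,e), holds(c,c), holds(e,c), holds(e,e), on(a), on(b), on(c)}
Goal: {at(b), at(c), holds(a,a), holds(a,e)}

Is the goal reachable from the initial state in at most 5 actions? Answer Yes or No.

1. step(e)  →  {at(c), holds(a,a), holds(b,e), holds(c,c), holds(e,c), holds(e,e), on(a), on(b), on(c), on(e)}
2. bind(a,b)  →  {at(b), at(c), holds(a,a), holds(a,b), holds(b,e), holds(c,c), holds(e,c), holds(e,e), on(a), on(c), on(e)}
3. bind(a,e)  →  {at(b), at(c), at(e), holds(a,a), holds(a,b), holds(a,e), holds(b,e), holds(c,c), holds(e,c), holds(e,e), on(a), on(c)}
optimal plan length = 3; 3 ≤ 5

Yes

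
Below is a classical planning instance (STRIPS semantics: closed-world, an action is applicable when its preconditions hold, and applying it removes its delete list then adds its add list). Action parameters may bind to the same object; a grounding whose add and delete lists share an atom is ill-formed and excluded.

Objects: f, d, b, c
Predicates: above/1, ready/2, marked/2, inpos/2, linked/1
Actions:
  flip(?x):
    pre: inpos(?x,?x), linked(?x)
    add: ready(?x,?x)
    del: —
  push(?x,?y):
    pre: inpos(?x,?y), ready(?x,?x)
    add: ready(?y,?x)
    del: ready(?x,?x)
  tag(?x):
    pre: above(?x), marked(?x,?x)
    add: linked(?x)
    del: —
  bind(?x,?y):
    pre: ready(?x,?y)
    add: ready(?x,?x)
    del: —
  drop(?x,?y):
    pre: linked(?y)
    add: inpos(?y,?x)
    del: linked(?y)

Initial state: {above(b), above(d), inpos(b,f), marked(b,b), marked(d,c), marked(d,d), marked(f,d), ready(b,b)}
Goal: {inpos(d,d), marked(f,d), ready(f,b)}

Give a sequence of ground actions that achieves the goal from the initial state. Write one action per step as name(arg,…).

push(b,f); tag(d); drop(d,d)

1. push(b,f)  →  {above(b), above(d), inpos(b,f), marked(b,b), marked(d,c), marked(d,d), marked(f,d), ready(f,b)}
2. tag(d)  →  {above(b), above(d), inpos(b,f), linked(d), marked(b,b), marked(d,c), marked(d,d), marked(f,d), ready(f,b)}
3. drop(d,d)  →  {above(b), above(d), inpos(b,f), inpos(d,d), marked(b,b), marked(d,c), marked(d,d), marked(f,d), ready(f,b)}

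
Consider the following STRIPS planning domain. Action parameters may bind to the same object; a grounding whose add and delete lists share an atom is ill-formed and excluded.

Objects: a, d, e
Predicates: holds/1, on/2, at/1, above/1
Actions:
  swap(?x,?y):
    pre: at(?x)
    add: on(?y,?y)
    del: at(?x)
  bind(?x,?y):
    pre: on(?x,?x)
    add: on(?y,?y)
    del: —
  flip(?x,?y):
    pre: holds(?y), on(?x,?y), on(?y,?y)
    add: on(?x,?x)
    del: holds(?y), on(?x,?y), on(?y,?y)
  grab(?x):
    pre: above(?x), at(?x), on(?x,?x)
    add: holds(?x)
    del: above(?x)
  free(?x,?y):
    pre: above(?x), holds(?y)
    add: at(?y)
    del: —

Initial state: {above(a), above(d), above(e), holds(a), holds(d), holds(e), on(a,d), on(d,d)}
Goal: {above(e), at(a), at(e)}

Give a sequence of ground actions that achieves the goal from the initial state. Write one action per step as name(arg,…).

free(a,a); free(a,e)

1. free(a,a)  →  {above(a), above(d), above(e), at(a), holds(a), holds(d), holds(e), on(a,d), on(d,d)}
2. free(a,e)  →  {above(a), above(d), above(e), at(a), at(e), holds(a), holds(d), holds(e), on(a,d), on(d,d)}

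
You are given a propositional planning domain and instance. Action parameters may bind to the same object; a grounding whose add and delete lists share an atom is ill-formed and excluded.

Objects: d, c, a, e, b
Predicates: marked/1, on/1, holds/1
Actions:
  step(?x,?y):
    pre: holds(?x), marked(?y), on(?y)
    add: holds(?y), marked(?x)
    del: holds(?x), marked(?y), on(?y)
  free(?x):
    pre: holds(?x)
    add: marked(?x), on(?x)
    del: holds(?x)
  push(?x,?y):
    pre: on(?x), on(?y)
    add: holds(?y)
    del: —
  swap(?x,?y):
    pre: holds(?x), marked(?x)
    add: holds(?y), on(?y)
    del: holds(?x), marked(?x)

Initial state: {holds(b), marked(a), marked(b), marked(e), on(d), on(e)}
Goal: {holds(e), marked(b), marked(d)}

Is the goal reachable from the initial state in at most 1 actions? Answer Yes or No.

1. push(d,d)  →  {holds(b), holds(d), marked(a), marked(b), marked(e), on(d), on(e)}
2. step(d,e)  →  {holds(b), holds(e), marked(a), marked(b), marked(d), on(d)}
optimal plan length = 2; 2 > 1

No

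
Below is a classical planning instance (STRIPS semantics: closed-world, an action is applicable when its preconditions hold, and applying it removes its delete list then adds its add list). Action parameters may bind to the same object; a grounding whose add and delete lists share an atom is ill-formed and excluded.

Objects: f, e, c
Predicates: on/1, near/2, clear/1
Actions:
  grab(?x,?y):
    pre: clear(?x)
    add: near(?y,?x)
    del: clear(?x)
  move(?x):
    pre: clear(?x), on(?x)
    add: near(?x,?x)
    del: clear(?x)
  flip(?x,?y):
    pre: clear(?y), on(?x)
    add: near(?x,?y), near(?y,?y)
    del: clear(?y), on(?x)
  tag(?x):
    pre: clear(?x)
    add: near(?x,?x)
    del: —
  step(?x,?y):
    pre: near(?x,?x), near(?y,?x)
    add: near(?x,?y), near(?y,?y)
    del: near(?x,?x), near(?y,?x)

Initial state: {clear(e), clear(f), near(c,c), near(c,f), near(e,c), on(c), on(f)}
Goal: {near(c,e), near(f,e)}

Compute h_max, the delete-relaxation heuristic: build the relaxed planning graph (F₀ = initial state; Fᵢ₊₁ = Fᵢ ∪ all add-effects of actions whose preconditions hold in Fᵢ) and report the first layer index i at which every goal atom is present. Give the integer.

1

F0 = init (7 atoms)
F1 = F0 ∪ {near(c,e), near(e,e), near(e,f), near(f,e), near(f,f)}  (12 atoms)
goal ⊆ F1  ⇒  h_max = 1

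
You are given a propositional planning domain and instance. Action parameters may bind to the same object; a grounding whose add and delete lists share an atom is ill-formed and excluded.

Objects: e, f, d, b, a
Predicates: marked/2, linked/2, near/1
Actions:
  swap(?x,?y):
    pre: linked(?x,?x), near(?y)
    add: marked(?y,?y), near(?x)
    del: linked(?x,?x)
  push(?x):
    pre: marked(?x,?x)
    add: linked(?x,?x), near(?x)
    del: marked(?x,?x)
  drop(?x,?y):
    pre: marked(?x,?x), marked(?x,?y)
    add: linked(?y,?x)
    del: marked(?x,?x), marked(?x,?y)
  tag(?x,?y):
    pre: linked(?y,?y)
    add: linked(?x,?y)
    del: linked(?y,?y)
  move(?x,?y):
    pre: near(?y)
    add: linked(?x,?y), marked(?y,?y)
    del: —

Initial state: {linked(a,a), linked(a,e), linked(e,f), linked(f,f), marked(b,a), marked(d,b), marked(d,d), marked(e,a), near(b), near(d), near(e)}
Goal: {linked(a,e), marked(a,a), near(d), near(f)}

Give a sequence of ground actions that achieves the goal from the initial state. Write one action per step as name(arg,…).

1. swap(a,e)  →  {linked(a,e), linked(e,f), linked(f,f), marked(b,a), marked(d,b), marked(d,d), marked(e,a), marked(e,e), near(a), near(b), near(d), near(e)}
2. swap(f,a)  →  {linked(a,e), linked(e,f), marked(a,a), marked(b,a), marked(d,b), marked(d,d), marked(e,a), marked(e,e), near(a), near(b), near(d), near(e), near(f)}

swap(a,e); swap(f,a)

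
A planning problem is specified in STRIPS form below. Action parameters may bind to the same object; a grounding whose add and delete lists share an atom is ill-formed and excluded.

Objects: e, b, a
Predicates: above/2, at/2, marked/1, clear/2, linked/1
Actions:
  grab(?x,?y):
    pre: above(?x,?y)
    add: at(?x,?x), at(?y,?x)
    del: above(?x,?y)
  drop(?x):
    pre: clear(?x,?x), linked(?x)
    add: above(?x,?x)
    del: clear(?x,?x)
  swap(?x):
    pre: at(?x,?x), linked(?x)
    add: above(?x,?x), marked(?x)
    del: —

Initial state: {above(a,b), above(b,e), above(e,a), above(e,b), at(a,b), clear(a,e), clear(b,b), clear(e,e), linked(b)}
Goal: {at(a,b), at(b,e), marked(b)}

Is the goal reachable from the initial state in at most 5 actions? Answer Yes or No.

Yes

1. grab(e,b)  →  {above(a,b), above(b,e), above(e,a), at(a,b), at(b,e), at(e,e), clear(a,e), clear(b,b), clear(e,e), linked(b)}
2. grab(b,e)  →  {above(a,b), above(e,a), at(a,b), at(b,b), at(b,e), at(e,b), at(e,e), clear(a,e), clear(b,b), clear(e,e), linked(b)}
3. swap(b)  →  {above(a,b), above(b,b), above(e,a), at(a,b), at(b,b), at(b,e), at(e,b), at(e,e), clear(a,e), clear(b,b), clear(e,e), linked(b), marked(b)}
optimal plan length = 3; 3 ≤ 5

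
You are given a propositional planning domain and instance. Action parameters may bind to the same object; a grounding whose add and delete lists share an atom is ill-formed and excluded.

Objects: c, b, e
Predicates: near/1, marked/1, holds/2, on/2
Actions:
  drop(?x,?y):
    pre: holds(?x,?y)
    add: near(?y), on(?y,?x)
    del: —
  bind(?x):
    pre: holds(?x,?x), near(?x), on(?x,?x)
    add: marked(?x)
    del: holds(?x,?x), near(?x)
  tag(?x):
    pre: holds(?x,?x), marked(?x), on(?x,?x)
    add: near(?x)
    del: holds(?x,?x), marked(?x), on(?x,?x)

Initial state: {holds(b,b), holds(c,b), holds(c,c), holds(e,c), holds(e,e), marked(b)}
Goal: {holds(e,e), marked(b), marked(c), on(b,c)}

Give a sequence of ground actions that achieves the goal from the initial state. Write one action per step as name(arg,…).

drop(c,c); drop(c,b); bind(c)

1. drop(c,c)  →  {holds(b,b), holds(c,b), holds(c,c), holds(e,c), holds(e,e), marked(b), near(c), on(c,c)}
2. drop(c,b)  →  {holds(b,b), holds(c,b), holds(c,c), holds(e,c), holds(e,e), marked(b), near(b), near(c), on(b,c), on(c,c)}
3. bind(c)  →  {holds(b,b), holds(c,b), holds(e,c), holds(e,e), marked(b), marked(c), near(b), on(b,c), on(c,c)}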